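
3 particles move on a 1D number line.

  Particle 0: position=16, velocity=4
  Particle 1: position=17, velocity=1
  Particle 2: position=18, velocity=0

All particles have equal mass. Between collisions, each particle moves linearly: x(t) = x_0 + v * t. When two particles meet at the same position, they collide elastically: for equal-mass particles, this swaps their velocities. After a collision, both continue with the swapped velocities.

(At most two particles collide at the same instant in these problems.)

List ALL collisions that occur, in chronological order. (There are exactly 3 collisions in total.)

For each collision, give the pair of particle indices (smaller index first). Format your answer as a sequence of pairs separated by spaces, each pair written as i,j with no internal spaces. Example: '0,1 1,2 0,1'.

Answer: 0,1 1,2 0,1

Derivation:
Collision at t=1/3: particles 0 and 1 swap velocities; positions: p0=52/3 p1=52/3 p2=18; velocities now: v0=1 v1=4 v2=0
Collision at t=1/2: particles 1 and 2 swap velocities; positions: p0=35/2 p1=18 p2=18; velocities now: v0=1 v1=0 v2=4
Collision at t=1: particles 0 and 1 swap velocities; positions: p0=18 p1=18 p2=20; velocities now: v0=0 v1=1 v2=4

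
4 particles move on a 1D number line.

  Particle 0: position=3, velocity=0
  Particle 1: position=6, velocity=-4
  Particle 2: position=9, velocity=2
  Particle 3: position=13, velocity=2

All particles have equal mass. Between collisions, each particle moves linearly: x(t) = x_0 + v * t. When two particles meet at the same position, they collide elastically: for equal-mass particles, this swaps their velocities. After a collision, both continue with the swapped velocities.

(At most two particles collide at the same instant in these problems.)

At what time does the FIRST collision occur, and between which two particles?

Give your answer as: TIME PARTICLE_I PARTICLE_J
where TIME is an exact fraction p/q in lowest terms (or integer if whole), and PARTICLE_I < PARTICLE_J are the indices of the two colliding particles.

Pair (0,1): pos 3,6 vel 0,-4 -> gap=3, closing at 4/unit, collide at t=3/4
Pair (1,2): pos 6,9 vel -4,2 -> not approaching (rel speed -6 <= 0)
Pair (2,3): pos 9,13 vel 2,2 -> not approaching (rel speed 0 <= 0)
Earliest collision: t=3/4 between 0 and 1

Answer: 3/4 0 1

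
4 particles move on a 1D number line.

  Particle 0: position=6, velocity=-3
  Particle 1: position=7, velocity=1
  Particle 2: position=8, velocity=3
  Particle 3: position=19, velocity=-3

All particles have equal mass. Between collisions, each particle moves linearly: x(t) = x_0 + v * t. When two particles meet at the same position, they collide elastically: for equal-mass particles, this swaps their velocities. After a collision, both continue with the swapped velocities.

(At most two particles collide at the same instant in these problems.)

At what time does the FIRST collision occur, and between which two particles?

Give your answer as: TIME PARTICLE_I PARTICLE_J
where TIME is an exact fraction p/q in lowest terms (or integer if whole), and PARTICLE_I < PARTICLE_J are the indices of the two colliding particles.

Pair (0,1): pos 6,7 vel -3,1 -> not approaching (rel speed -4 <= 0)
Pair (1,2): pos 7,8 vel 1,3 -> not approaching (rel speed -2 <= 0)
Pair (2,3): pos 8,19 vel 3,-3 -> gap=11, closing at 6/unit, collide at t=11/6
Earliest collision: t=11/6 between 2 and 3

Answer: 11/6 2 3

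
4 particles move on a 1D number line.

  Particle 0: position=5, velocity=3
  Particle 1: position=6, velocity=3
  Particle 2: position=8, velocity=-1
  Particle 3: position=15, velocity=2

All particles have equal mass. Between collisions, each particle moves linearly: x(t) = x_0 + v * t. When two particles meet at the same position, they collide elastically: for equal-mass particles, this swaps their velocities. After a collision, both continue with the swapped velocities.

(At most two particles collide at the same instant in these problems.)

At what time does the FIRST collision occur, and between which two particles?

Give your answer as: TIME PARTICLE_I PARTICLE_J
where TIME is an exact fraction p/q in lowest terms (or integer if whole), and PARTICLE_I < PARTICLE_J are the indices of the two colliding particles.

Pair (0,1): pos 5,6 vel 3,3 -> not approaching (rel speed 0 <= 0)
Pair (1,2): pos 6,8 vel 3,-1 -> gap=2, closing at 4/unit, collide at t=1/2
Pair (2,3): pos 8,15 vel -1,2 -> not approaching (rel speed -3 <= 0)
Earliest collision: t=1/2 between 1 and 2

Answer: 1/2 1 2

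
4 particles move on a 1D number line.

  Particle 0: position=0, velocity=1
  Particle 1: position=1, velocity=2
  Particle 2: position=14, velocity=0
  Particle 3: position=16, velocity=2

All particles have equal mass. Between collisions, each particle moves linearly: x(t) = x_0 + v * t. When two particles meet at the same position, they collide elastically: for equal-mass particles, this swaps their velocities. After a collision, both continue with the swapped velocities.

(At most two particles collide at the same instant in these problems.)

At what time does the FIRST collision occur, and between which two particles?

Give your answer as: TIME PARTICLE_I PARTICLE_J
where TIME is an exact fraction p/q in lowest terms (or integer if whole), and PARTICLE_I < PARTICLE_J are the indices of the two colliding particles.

Pair (0,1): pos 0,1 vel 1,2 -> not approaching (rel speed -1 <= 0)
Pair (1,2): pos 1,14 vel 2,0 -> gap=13, closing at 2/unit, collide at t=13/2
Pair (2,3): pos 14,16 vel 0,2 -> not approaching (rel speed -2 <= 0)
Earliest collision: t=13/2 between 1 and 2

Answer: 13/2 1 2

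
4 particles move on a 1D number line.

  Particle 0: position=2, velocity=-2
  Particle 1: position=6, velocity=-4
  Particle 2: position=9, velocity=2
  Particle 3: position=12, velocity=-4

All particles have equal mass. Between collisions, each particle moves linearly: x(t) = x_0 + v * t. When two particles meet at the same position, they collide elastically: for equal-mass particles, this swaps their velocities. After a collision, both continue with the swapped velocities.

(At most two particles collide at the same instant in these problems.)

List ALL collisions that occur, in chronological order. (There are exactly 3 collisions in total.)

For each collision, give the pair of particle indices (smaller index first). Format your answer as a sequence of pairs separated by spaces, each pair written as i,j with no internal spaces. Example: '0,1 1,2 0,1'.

Collision at t=1/2: particles 2 and 3 swap velocities; positions: p0=1 p1=4 p2=10 p3=10; velocities now: v0=-2 v1=-4 v2=-4 v3=2
Collision at t=2: particles 0 and 1 swap velocities; positions: p0=-2 p1=-2 p2=4 p3=13; velocities now: v0=-4 v1=-2 v2=-4 v3=2
Collision at t=5: particles 1 and 2 swap velocities; positions: p0=-14 p1=-8 p2=-8 p3=19; velocities now: v0=-4 v1=-4 v2=-2 v3=2

Answer: 2,3 0,1 1,2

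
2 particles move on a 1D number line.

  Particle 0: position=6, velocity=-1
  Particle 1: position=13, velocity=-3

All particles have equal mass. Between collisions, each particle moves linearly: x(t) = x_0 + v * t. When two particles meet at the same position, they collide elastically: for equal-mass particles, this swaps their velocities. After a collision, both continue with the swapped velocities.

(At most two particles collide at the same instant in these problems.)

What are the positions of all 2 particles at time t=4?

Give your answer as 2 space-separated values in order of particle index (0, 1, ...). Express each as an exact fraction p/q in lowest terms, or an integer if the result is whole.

Collision at t=7/2: particles 0 and 1 swap velocities; positions: p0=5/2 p1=5/2; velocities now: v0=-3 v1=-1
Advance to t=4 (no further collisions before then); velocities: v0=-3 v1=-1; positions = 1 2

Answer: 1 2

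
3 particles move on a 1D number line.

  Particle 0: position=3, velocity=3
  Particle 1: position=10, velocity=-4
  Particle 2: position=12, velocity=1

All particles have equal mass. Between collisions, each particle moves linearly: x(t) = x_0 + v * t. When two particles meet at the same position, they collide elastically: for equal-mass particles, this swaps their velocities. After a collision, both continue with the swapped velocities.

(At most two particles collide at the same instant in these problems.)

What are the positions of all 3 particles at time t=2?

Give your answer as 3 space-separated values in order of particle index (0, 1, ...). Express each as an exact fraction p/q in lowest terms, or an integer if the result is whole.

Collision at t=1: particles 0 and 1 swap velocities; positions: p0=6 p1=6 p2=13; velocities now: v0=-4 v1=3 v2=1
Advance to t=2 (no further collisions before then); velocities: v0=-4 v1=3 v2=1; positions = 2 9 14

Answer: 2 9 14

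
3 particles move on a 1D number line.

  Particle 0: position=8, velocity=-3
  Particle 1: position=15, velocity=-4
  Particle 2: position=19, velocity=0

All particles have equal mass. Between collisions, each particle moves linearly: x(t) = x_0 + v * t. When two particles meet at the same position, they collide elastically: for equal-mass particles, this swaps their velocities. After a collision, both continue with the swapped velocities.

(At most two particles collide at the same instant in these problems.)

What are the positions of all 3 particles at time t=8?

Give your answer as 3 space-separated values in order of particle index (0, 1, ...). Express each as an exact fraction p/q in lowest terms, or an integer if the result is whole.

Collision at t=7: particles 0 and 1 swap velocities; positions: p0=-13 p1=-13 p2=19; velocities now: v0=-4 v1=-3 v2=0
Advance to t=8 (no further collisions before then); velocities: v0=-4 v1=-3 v2=0; positions = -17 -16 19

Answer: -17 -16 19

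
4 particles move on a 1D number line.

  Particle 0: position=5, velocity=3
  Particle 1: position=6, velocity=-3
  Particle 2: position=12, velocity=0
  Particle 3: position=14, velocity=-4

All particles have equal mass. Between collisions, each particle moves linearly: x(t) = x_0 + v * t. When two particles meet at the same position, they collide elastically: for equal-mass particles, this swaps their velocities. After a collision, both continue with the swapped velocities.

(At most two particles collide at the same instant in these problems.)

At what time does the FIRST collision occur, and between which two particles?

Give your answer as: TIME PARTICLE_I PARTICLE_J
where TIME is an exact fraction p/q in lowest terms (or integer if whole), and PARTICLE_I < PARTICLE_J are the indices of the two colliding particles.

Pair (0,1): pos 5,6 vel 3,-3 -> gap=1, closing at 6/unit, collide at t=1/6
Pair (1,2): pos 6,12 vel -3,0 -> not approaching (rel speed -3 <= 0)
Pair (2,3): pos 12,14 vel 0,-4 -> gap=2, closing at 4/unit, collide at t=1/2
Earliest collision: t=1/6 between 0 and 1

Answer: 1/6 0 1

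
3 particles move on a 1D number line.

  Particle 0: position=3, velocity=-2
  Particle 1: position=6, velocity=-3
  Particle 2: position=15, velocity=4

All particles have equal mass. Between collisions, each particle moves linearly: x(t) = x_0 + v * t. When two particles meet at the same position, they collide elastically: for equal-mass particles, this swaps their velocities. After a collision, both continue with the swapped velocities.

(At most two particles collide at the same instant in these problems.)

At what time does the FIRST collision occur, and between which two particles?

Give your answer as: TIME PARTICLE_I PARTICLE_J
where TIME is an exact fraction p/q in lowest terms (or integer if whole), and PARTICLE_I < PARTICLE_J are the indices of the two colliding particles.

Answer: 3 0 1

Derivation:
Pair (0,1): pos 3,6 vel -2,-3 -> gap=3, closing at 1/unit, collide at t=3
Pair (1,2): pos 6,15 vel -3,4 -> not approaching (rel speed -7 <= 0)
Earliest collision: t=3 between 0 and 1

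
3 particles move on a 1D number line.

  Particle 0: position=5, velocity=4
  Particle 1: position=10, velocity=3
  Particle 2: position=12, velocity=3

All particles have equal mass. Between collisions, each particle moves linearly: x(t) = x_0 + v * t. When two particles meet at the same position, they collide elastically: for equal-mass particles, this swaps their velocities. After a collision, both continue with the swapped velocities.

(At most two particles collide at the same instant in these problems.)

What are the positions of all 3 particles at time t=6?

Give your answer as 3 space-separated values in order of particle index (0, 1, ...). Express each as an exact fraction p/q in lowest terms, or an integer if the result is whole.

Answer: 28 29 30

Derivation:
Collision at t=5: particles 0 and 1 swap velocities; positions: p0=25 p1=25 p2=27; velocities now: v0=3 v1=4 v2=3
Advance to t=6 (no further collisions before then); velocities: v0=3 v1=4 v2=3; positions = 28 29 30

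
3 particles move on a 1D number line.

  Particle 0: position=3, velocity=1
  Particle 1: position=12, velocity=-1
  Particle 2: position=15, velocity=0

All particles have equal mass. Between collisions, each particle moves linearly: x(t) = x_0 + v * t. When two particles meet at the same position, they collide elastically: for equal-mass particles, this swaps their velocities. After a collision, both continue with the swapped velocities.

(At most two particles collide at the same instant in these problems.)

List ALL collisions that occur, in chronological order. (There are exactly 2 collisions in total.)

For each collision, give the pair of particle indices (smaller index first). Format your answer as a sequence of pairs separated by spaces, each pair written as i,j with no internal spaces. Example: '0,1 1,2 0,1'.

Answer: 0,1 1,2

Derivation:
Collision at t=9/2: particles 0 and 1 swap velocities; positions: p0=15/2 p1=15/2 p2=15; velocities now: v0=-1 v1=1 v2=0
Collision at t=12: particles 1 and 2 swap velocities; positions: p0=0 p1=15 p2=15; velocities now: v0=-1 v1=0 v2=1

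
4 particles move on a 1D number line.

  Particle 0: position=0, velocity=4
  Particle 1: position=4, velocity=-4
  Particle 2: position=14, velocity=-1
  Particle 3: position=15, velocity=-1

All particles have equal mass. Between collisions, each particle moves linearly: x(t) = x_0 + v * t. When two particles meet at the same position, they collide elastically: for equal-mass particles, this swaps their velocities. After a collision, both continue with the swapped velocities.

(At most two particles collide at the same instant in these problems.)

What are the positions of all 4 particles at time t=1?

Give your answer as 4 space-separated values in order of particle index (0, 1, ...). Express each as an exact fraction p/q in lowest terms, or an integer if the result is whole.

Answer: 0 4 13 14

Derivation:
Collision at t=1/2: particles 0 and 1 swap velocities; positions: p0=2 p1=2 p2=27/2 p3=29/2; velocities now: v0=-4 v1=4 v2=-1 v3=-1
Advance to t=1 (no further collisions before then); velocities: v0=-4 v1=4 v2=-1 v3=-1; positions = 0 4 13 14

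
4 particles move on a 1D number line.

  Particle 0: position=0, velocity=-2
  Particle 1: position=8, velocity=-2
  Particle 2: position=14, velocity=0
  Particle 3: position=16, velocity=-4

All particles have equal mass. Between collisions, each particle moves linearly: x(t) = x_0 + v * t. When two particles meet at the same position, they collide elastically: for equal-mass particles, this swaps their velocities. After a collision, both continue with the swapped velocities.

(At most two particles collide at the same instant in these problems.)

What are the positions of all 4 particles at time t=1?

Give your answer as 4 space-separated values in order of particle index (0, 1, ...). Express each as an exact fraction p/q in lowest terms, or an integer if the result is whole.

Collision at t=1/2: particles 2 and 3 swap velocities; positions: p0=-1 p1=7 p2=14 p3=14; velocities now: v0=-2 v1=-2 v2=-4 v3=0
Advance to t=1 (no further collisions before then); velocities: v0=-2 v1=-2 v2=-4 v3=0; positions = -2 6 12 14

Answer: -2 6 12 14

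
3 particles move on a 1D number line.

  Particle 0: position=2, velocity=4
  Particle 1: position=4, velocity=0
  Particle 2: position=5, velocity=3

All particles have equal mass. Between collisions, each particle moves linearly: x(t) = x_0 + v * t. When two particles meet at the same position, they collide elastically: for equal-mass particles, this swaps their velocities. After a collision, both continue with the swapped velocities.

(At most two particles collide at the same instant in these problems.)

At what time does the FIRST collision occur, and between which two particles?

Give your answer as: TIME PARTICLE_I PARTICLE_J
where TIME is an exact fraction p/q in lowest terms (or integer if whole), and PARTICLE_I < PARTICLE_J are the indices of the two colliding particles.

Answer: 1/2 0 1

Derivation:
Pair (0,1): pos 2,4 vel 4,0 -> gap=2, closing at 4/unit, collide at t=1/2
Pair (1,2): pos 4,5 vel 0,3 -> not approaching (rel speed -3 <= 0)
Earliest collision: t=1/2 between 0 and 1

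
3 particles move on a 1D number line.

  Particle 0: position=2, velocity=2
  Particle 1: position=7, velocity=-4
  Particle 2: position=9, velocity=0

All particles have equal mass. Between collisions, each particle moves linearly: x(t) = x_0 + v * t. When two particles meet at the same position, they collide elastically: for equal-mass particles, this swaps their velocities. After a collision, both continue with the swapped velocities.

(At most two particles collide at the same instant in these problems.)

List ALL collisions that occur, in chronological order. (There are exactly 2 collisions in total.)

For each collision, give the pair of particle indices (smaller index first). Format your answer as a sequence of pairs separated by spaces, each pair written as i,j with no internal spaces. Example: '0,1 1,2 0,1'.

Collision at t=5/6: particles 0 and 1 swap velocities; positions: p0=11/3 p1=11/3 p2=9; velocities now: v0=-4 v1=2 v2=0
Collision at t=7/2: particles 1 and 2 swap velocities; positions: p0=-7 p1=9 p2=9; velocities now: v0=-4 v1=0 v2=2

Answer: 0,1 1,2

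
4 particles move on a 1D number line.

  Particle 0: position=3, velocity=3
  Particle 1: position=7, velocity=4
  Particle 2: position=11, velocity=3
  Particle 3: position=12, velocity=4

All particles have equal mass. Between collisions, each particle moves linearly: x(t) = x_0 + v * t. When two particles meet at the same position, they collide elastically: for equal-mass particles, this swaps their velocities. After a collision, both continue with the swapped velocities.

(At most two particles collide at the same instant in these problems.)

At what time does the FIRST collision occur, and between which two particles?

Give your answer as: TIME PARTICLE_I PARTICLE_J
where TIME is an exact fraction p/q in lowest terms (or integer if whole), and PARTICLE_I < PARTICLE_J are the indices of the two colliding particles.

Pair (0,1): pos 3,7 vel 3,4 -> not approaching (rel speed -1 <= 0)
Pair (1,2): pos 7,11 vel 4,3 -> gap=4, closing at 1/unit, collide at t=4
Pair (2,3): pos 11,12 vel 3,4 -> not approaching (rel speed -1 <= 0)
Earliest collision: t=4 between 1 and 2

Answer: 4 1 2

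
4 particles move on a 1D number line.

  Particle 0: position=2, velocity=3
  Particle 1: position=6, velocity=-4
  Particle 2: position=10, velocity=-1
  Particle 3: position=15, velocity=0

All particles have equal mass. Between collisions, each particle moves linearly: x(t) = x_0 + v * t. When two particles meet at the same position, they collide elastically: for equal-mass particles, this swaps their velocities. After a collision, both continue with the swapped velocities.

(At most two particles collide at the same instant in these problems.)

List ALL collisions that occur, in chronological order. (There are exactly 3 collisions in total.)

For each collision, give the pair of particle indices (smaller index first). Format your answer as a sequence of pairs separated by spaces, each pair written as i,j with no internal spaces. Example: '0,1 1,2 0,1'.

Answer: 0,1 1,2 2,3

Derivation:
Collision at t=4/7: particles 0 and 1 swap velocities; positions: p0=26/7 p1=26/7 p2=66/7 p3=15; velocities now: v0=-4 v1=3 v2=-1 v3=0
Collision at t=2: particles 1 and 2 swap velocities; positions: p0=-2 p1=8 p2=8 p3=15; velocities now: v0=-4 v1=-1 v2=3 v3=0
Collision at t=13/3: particles 2 and 3 swap velocities; positions: p0=-34/3 p1=17/3 p2=15 p3=15; velocities now: v0=-4 v1=-1 v2=0 v3=3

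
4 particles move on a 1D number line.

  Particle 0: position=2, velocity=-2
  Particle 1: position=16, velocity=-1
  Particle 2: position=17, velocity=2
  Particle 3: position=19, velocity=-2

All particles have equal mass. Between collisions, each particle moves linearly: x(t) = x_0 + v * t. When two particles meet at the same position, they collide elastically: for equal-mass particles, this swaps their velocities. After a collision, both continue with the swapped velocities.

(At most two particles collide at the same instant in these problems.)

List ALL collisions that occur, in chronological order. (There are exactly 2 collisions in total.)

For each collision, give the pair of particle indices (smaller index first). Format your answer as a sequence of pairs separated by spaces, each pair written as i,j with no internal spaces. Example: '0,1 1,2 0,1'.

Answer: 2,3 1,2

Derivation:
Collision at t=1/2: particles 2 and 3 swap velocities; positions: p0=1 p1=31/2 p2=18 p3=18; velocities now: v0=-2 v1=-1 v2=-2 v3=2
Collision at t=3: particles 1 and 2 swap velocities; positions: p0=-4 p1=13 p2=13 p3=23; velocities now: v0=-2 v1=-2 v2=-1 v3=2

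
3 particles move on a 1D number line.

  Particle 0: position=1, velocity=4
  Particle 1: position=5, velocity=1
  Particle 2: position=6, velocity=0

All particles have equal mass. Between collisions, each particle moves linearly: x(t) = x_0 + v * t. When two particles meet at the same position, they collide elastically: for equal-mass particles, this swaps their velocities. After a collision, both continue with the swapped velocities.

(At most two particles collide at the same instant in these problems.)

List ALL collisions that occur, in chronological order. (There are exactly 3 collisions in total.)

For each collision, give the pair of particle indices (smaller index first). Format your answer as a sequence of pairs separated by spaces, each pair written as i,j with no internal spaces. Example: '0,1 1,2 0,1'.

Collision at t=1: particles 1 and 2 swap velocities; positions: p0=5 p1=6 p2=6; velocities now: v0=4 v1=0 v2=1
Collision at t=5/4: particles 0 and 1 swap velocities; positions: p0=6 p1=6 p2=25/4; velocities now: v0=0 v1=4 v2=1
Collision at t=4/3: particles 1 and 2 swap velocities; positions: p0=6 p1=19/3 p2=19/3; velocities now: v0=0 v1=1 v2=4

Answer: 1,2 0,1 1,2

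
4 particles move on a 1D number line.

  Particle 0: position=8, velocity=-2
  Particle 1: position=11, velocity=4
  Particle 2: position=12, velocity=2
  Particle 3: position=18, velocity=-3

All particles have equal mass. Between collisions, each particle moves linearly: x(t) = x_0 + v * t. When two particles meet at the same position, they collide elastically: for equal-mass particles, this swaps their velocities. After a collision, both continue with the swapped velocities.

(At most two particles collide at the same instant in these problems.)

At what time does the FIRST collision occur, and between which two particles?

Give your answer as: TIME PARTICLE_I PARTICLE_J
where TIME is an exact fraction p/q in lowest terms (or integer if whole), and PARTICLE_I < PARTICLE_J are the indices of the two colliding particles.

Pair (0,1): pos 8,11 vel -2,4 -> not approaching (rel speed -6 <= 0)
Pair (1,2): pos 11,12 vel 4,2 -> gap=1, closing at 2/unit, collide at t=1/2
Pair (2,3): pos 12,18 vel 2,-3 -> gap=6, closing at 5/unit, collide at t=6/5
Earliest collision: t=1/2 between 1 and 2

Answer: 1/2 1 2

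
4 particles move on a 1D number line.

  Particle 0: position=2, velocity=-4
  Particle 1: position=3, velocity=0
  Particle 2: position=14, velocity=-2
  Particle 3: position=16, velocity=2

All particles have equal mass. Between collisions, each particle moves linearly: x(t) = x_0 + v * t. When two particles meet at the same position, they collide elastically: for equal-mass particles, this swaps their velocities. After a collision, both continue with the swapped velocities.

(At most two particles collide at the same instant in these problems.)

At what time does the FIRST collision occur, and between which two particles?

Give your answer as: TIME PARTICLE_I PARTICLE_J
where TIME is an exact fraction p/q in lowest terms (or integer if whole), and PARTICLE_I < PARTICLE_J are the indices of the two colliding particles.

Pair (0,1): pos 2,3 vel -4,0 -> not approaching (rel speed -4 <= 0)
Pair (1,2): pos 3,14 vel 0,-2 -> gap=11, closing at 2/unit, collide at t=11/2
Pair (2,3): pos 14,16 vel -2,2 -> not approaching (rel speed -4 <= 0)
Earliest collision: t=11/2 between 1 and 2

Answer: 11/2 1 2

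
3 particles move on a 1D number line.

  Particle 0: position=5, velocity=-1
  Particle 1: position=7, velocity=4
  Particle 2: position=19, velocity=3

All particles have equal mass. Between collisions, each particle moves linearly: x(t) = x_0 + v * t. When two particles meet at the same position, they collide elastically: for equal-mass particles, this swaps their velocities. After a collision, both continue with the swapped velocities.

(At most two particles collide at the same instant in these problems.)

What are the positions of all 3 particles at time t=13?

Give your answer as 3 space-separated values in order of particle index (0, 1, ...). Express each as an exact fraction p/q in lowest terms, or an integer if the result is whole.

Answer: -8 58 59

Derivation:
Collision at t=12: particles 1 and 2 swap velocities; positions: p0=-7 p1=55 p2=55; velocities now: v0=-1 v1=3 v2=4
Advance to t=13 (no further collisions before then); velocities: v0=-1 v1=3 v2=4; positions = -8 58 59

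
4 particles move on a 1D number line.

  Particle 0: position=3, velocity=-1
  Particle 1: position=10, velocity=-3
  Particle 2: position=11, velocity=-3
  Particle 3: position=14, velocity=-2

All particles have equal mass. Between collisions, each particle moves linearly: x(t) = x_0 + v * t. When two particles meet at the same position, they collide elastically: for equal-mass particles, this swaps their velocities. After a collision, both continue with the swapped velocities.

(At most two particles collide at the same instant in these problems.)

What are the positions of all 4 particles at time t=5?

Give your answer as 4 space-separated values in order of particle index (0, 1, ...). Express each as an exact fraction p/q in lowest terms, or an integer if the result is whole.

Collision at t=7/2: particles 0 and 1 swap velocities; positions: p0=-1/2 p1=-1/2 p2=1/2 p3=7; velocities now: v0=-3 v1=-1 v2=-3 v3=-2
Collision at t=4: particles 1 and 2 swap velocities; positions: p0=-2 p1=-1 p2=-1 p3=6; velocities now: v0=-3 v1=-3 v2=-1 v3=-2
Advance to t=5 (no further collisions before then); velocities: v0=-3 v1=-3 v2=-1 v3=-2; positions = -5 -4 -2 4

Answer: -5 -4 -2 4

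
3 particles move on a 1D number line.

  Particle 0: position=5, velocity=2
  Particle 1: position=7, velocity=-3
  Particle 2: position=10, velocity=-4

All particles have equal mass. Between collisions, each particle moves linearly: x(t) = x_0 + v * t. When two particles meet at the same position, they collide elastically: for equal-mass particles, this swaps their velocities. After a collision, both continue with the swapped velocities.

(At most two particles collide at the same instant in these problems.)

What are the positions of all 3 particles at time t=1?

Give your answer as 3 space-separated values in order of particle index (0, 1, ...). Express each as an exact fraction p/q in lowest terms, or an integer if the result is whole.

Answer: 4 6 7

Derivation:
Collision at t=2/5: particles 0 and 1 swap velocities; positions: p0=29/5 p1=29/5 p2=42/5; velocities now: v0=-3 v1=2 v2=-4
Collision at t=5/6: particles 1 and 2 swap velocities; positions: p0=9/2 p1=20/3 p2=20/3; velocities now: v0=-3 v1=-4 v2=2
Advance to t=1 (no further collisions before then); velocities: v0=-3 v1=-4 v2=2; positions = 4 6 7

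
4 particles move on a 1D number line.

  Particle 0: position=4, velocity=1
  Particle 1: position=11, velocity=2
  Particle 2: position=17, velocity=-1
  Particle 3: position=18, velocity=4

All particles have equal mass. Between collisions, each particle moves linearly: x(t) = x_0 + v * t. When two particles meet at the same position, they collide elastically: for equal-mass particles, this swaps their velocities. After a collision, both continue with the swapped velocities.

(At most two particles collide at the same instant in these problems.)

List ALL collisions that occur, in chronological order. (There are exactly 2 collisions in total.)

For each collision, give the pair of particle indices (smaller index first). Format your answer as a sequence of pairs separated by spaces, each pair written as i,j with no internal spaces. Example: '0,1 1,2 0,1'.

Collision at t=2: particles 1 and 2 swap velocities; positions: p0=6 p1=15 p2=15 p3=26; velocities now: v0=1 v1=-1 v2=2 v3=4
Collision at t=13/2: particles 0 and 1 swap velocities; positions: p0=21/2 p1=21/2 p2=24 p3=44; velocities now: v0=-1 v1=1 v2=2 v3=4

Answer: 1,2 0,1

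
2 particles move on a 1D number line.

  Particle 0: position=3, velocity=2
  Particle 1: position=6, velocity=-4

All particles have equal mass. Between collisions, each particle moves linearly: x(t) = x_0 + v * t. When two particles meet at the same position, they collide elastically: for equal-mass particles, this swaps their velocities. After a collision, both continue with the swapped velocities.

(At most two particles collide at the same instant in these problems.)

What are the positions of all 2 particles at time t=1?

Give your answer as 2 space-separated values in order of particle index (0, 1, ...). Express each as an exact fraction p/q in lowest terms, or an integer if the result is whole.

Answer: 2 5

Derivation:
Collision at t=1/2: particles 0 and 1 swap velocities; positions: p0=4 p1=4; velocities now: v0=-4 v1=2
Advance to t=1 (no further collisions before then); velocities: v0=-4 v1=2; positions = 2 5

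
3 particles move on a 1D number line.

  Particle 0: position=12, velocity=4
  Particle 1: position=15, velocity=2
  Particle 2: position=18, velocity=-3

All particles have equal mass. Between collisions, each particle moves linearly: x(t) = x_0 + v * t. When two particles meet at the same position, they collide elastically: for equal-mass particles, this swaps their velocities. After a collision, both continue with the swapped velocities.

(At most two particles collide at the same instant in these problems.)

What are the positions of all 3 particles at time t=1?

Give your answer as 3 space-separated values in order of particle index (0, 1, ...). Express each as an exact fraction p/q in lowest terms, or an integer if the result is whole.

Collision at t=3/5: particles 1 and 2 swap velocities; positions: p0=72/5 p1=81/5 p2=81/5; velocities now: v0=4 v1=-3 v2=2
Collision at t=6/7: particles 0 and 1 swap velocities; positions: p0=108/7 p1=108/7 p2=117/7; velocities now: v0=-3 v1=4 v2=2
Advance to t=1 (no further collisions before then); velocities: v0=-3 v1=4 v2=2; positions = 15 16 17

Answer: 15 16 17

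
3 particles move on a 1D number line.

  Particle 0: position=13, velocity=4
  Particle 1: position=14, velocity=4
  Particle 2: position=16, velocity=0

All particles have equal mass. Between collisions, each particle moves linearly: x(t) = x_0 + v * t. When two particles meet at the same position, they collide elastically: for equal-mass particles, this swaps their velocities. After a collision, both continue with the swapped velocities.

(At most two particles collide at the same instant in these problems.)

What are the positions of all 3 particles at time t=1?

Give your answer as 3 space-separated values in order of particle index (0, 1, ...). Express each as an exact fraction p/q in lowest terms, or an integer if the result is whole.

Answer: 16 17 18

Derivation:
Collision at t=1/2: particles 1 and 2 swap velocities; positions: p0=15 p1=16 p2=16; velocities now: v0=4 v1=0 v2=4
Collision at t=3/4: particles 0 and 1 swap velocities; positions: p0=16 p1=16 p2=17; velocities now: v0=0 v1=4 v2=4
Advance to t=1 (no further collisions before then); velocities: v0=0 v1=4 v2=4; positions = 16 17 18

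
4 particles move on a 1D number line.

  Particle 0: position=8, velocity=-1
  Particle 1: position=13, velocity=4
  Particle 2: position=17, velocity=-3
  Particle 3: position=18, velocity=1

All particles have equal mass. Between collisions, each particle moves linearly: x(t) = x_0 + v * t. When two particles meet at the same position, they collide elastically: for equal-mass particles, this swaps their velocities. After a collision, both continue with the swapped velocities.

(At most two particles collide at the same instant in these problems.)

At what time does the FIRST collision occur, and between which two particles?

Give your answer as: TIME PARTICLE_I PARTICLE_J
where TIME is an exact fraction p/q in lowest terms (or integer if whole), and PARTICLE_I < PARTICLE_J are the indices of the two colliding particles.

Pair (0,1): pos 8,13 vel -1,4 -> not approaching (rel speed -5 <= 0)
Pair (1,2): pos 13,17 vel 4,-3 -> gap=4, closing at 7/unit, collide at t=4/7
Pair (2,3): pos 17,18 vel -3,1 -> not approaching (rel speed -4 <= 0)
Earliest collision: t=4/7 between 1 and 2

Answer: 4/7 1 2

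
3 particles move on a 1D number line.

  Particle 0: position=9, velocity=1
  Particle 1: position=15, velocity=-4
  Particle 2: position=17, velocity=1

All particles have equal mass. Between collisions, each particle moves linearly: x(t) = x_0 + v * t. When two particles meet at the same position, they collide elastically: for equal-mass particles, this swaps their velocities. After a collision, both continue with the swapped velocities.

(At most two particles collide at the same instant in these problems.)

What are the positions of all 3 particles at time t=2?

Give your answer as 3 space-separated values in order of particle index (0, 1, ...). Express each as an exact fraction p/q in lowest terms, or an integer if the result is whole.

Answer: 7 11 19

Derivation:
Collision at t=6/5: particles 0 and 1 swap velocities; positions: p0=51/5 p1=51/5 p2=91/5; velocities now: v0=-4 v1=1 v2=1
Advance to t=2 (no further collisions before then); velocities: v0=-4 v1=1 v2=1; positions = 7 11 19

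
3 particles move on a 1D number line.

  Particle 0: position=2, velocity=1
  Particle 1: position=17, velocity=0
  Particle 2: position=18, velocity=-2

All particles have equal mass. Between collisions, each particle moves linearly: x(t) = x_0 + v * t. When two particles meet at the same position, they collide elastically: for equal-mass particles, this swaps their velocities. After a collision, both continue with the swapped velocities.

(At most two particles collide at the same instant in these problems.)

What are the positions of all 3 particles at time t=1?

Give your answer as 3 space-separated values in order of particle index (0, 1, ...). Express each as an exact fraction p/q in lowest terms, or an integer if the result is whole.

Answer: 3 16 17

Derivation:
Collision at t=1/2: particles 1 and 2 swap velocities; positions: p0=5/2 p1=17 p2=17; velocities now: v0=1 v1=-2 v2=0
Advance to t=1 (no further collisions before then); velocities: v0=1 v1=-2 v2=0; positions = 3 16 17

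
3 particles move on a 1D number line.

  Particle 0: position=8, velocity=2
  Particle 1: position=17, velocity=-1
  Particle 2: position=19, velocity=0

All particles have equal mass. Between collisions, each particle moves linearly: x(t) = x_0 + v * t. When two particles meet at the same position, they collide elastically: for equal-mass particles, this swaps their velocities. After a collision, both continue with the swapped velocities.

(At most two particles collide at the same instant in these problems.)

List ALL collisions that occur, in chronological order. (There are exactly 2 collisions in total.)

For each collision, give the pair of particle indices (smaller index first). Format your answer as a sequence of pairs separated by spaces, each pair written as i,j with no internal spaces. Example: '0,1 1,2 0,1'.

Collision at t=3: particles 0 and 1 swap velocities; positions: p0=14 p1=14 p2=19; velocities now: v0=-1 v1=2 v2=0
Collision at t=11/2: particles 1 and 2 swap velocities; positions: p0=23/2 p1=19 p2=19; velocities now: v0=-1 v1=0 v2=2

Answer: 0,1 1,2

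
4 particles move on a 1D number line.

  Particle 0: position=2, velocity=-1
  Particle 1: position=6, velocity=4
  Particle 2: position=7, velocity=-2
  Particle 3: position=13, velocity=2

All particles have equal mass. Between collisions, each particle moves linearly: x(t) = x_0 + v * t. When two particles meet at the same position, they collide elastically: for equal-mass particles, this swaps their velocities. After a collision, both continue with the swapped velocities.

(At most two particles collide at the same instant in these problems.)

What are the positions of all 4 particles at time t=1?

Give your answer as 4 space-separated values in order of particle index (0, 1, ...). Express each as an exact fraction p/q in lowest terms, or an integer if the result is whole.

Collision at t=1/6: particles 1 and 2 swap velocities; positions: p0=11/6 p1=20/3 p2=20/3 p3=40/3; velocities now: v0=-1 v1=-2 v2=4 v3=2
Advance to t=1 (no further collisions before then); velocities: v0=-1 v1=-2 v2=4 v3=2; positions = 1 5 10 15

Answer: 1 5 10 15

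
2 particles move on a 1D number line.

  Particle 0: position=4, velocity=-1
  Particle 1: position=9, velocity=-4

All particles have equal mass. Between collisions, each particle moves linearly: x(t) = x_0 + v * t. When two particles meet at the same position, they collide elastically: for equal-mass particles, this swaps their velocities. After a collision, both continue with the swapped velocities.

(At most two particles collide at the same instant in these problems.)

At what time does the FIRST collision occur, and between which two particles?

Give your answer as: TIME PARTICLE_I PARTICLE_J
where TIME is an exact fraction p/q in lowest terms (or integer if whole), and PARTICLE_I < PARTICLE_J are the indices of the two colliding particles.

Answer: 5/3 0 1

Derivation:
Pair (0,1): pos 4,9 vel -1,-4 -> gap=5, closing at 3/unit, collide at t=5/3
Earliest collision: t=5/3 between 0 and 1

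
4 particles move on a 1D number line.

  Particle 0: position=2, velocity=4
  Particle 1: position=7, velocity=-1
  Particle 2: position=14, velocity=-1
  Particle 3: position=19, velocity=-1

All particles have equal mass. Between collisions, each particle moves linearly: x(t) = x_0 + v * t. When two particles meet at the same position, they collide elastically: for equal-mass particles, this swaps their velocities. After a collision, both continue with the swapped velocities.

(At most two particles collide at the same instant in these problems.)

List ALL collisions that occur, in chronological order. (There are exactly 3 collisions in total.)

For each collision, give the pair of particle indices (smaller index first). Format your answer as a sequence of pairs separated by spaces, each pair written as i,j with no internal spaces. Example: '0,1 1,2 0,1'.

Answer: 0,1 1,2 2,3

Derivation:
Collision at t=1: particles 0 and 1 swap velocities; positions: p0=6 p1=6 p2=13 p3=18; velocities now: v0=-1 v1=4 v2=-1 v3=-1
Collision at t=12/5: particles 1 and 2 swap velocities; positions: p0=23/5 p1=58/5 p2=58/5 p3=83/5; velocities now: v0=-1 v1=-1 v2=4 v3=-1
Collision at t=17/5: particles 2 and 3 swap velocities; positions: p0=18/5 p1=53/5 p2=78/5 p3=78/5; velocities now: v0=-1 v1=-1 v2=-1 v3=4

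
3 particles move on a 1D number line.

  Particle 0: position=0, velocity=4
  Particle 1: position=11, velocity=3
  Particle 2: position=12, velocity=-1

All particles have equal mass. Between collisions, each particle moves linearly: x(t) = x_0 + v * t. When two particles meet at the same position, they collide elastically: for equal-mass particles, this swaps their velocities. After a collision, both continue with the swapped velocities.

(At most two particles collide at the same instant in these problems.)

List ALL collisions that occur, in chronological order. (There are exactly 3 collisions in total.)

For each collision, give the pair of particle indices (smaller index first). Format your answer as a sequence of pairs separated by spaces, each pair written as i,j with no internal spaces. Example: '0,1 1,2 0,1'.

Answer: 1,2 0,1 1,2

Derivation:
Collision at t=1/4: particles 1 and 2 swap velocities; positions: p0=1 p1=47/4 p2=47/4; velocities now: v0=4 v1=-1 v2=3
Collision at t=12/5: particles 0 and 1 swap velocities; positions: p0=48/5 p1=48/5 p2=91/5; velocities now: v0=-1 v1=4 v2=3
Collision at t=11: particles 1 and 2 swap velocities; positions: p0=1 p1=44 p2=44; velocities now: v0=-1 v1=3 v2=4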